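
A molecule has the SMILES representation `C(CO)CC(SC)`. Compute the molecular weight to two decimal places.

120.21 g/mol

Atom tally by fragment:
  HOCH2CH2 → C:2 H:5 O:1
  CH2 → C:1 H:2
  CH2SCH3 → C:2 H:5 S:1
Element totals:
  C: 5
  H: 12
  O: 1
  S: 1
Molecular formula: C5H12OS.
  M = 5(12.011) + 12(1.008) + 15.999 + 32.06
    = 60.055 + 12.096 + 15.999 + 32.060 = 120.210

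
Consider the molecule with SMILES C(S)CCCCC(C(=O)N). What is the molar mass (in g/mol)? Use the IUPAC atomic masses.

161.26 g/mol

Atom tally by fragment:
  HSCH2 → C:1 H:3 S:1
  CH2 → C:1 H:2
  CH2 → C:1 H:2
  CH2 → C:1 H:2
  CH2 → C:1 H:2
  CH2CONH2 → C:2 H:4 O:1 N:1
Element totals:
  C: 7
  H: 15
  N: 1
  O: 1
  S: 1
Molecular formula: C7H15NOS.
  M = 7(12.011) + 15(1.008) + 14.007 + 15.999 + 32.06
    = 84.077 + 15.120 + 14.007 + 15.999 + 32.060 = 161.263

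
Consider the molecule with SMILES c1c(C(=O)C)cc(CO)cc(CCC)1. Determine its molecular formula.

C12H16O2

Atom tally by fragment:
  benzene ring core → C:6 H:6
  (− 3 ring H displaced by substituents)
  + COCH3 → C:2 H:3 O:1
  + CH2OH → C:1 H:3 O:1
  + CH2CH2CH3 → C:3 H:7
Element totals:
  C: 12
  H: 16
  O: 2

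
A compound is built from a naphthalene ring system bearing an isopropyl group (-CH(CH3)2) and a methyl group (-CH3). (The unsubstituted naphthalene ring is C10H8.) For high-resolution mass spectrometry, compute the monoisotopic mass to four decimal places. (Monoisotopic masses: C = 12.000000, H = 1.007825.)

Atom tally by fragment:
  naphthalene ring system core → C:10 H:8
  (− 2 ring H displaced by substituents)
  + CH(CH3)2 → C:3 H:7
  + CH3 → C:1 H:3
Element totals:
  C: 14
  H: 16
Molecular formula: C14H16.
  M = 14(12.0) + 16(1.007825)
    = 168.000000 + 16.125200 = 184.125200

184.1252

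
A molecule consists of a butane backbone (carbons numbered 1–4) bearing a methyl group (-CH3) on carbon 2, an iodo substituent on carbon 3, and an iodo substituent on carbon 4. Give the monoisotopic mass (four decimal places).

323.8872

Atom tally by fragment:
  CH3 → C:1 H:3
  CH(CH3) → C:2 H:4
  CH(I) → C:1 H:1 I:1
  CH2I → C:1 H:2 I:1
Element totals:
  C: 5
  H: 10
  I: 2
Molecular formula: C5H10I2.
  M = 5(12.0) + 10(1.007825) + 2(126.904472)
    = 60.000000 + 10.078250 + 253.808944 = 323.887194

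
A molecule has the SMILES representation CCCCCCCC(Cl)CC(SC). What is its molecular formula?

C11H23ClS

Atom tally by fragment:
  CH3 → C:1 H:3
  CH2 → C:1 H:2
  CH2 → C:1 H:2
  CH2 → C:1 H:2
  CH2 → C:1 H:2
  CH2 → C:1 H:2
  CH2 → C:1 H:2
  CH(Cl) → C:1 H:1 Cl:1
  CH2 → C:1 H:2
  CH2SCH3 → C:2 H:5 S:1
Element totals:
  C: 11
  H: 23
  Cl: 1
  S: 1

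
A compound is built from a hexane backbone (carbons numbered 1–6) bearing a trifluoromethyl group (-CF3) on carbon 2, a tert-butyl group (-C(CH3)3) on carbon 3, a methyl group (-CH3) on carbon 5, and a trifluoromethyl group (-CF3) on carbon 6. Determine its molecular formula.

Atom tally by fragment:
  CH3 → C:1 H:3
  CH(CF3) → C:2 H:1 F:3
  CH(C(CH3)3) → C:5 H:10
  CH2 → C:1 H:2
  CH(CH3) → C:2 H:4
  CH2CF3 → C:2 H:2 F:3
Element totals:
  C: 13
  H: 22
  F: 6

C13H22F6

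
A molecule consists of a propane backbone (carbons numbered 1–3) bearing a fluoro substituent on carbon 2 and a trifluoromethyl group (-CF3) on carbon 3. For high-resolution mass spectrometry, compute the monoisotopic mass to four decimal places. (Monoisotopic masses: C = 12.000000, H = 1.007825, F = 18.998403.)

130.0406

Atom tally by fragment:
  CH3 → C:1 H:3
  CH(F) → C:1 H:1 F:1
  CH2CF3 → C:2 H:2 F:3
Element totals:
  C: 4
  H: 6
  F: 4
Molecular formula: C4H6F4.
  M = 4(12.0) + 6(1.007825) + 4(18.998403)
    = 48.000000 + 6.046950 + 75.993612 = 130.040562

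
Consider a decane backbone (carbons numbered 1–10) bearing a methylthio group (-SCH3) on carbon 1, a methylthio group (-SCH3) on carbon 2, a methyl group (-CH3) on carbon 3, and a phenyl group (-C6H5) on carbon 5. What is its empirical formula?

C19H32S2

Atom tally by fragment:
  CH3SCH2 → C:2 H:5 S:1
  CH(SCH3) → C:2 H:4 S:1
  CH(CH3) → C:2 H:4
  CH2 → C:1 H:2
  CH(C6H5) → C:7 H:6
  CH2 → C:1 H:2
  CH2 → C:1 H:2
  CH2 → C:1 H:2
  CH2 → C:1 H:2
  CH3 → C:1 H:3
Element totals:
  C: 19
  H: 32
  S: 2
Molecular formula: C19H32S2.
gcd of subscripts (19, 32, 2) = 1, so the empirical formula equals the molecular formula.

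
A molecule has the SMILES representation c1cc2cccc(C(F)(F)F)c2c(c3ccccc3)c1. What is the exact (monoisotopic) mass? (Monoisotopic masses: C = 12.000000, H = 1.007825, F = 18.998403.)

272.0813

Atom tally by fragment:
  naphthalene ring system core → C:10 H:8
  (− 2 ring H displaced by substituents)
  + CF3 → C:1 F:3
  + C6H5 → C:6 H:5
Element totals:
  C: 17
  H: 11
  F: 3
Molecular formula: C17H11F3.
  M = 17(12.0) + 11(1.007825) + 3(18.998403)
    = 204.000000 + 11.086075 + 56.995209 = 272.081284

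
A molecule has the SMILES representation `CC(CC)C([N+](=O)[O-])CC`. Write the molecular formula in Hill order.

C7H15NO2

Atom tally by fragment:
  CH3 → C:1 H:3
  CH(C2H5) → C:3 H:6
  CH(NO2) → C:1 H:1 N:1 O:2
  CH2 → C:1 H:2
  CH3 → C:1 H:3
Element totals:
  C: 7
  H: 15
  N: 1
  O: 2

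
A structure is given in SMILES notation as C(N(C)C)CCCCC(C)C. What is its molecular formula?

C10H23N

Atom tally by fragment:
  (CH3)2NCH2 → C:3 H:8 N:1
  CH2 → C:1 H:2
  CH2 → C:1 H:2
  CH2 → C:1 H:2
  CH2 → C:1 H:2
  CH(CH3) → C:2 H:4
  CH3 → C:1 H:3
Element totals:
  C: 10
  H: 23
  N: 1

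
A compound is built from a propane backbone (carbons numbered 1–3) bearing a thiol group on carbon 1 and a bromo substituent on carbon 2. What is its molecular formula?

Atom tally by fragment:
  HSCH2 → C:1 H:3 S:1
  CH(Br) → C:1 H:1 Br:1
  CH3 → C:1 H:3
Element totals:
  C: 3
  H: 7
  Br: 1
  S: 1

C3H7BrS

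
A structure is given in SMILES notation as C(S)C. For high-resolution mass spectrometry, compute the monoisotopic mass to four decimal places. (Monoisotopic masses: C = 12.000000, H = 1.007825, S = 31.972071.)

Atom tally by fragment:
  HSCH2 → C:1 H:3 S:1
  CH3 → C:1 H:3
Element totals:
  C: 2
  H: 6
  S: 1
Molecular formula: C2H6S.
  M = 2(12.0) + 6(1.007825) + 31.972071
    = 24.000000 + 6.046950 + 31.972071 = 62.019021

62.0190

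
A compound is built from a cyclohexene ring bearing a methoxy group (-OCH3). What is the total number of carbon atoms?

7

Atom tally by fragment:
  cyclohexene ring core → C:6 H:10
  (− 1 ring H displaced by substituents)
  + OCH3 → C:1 H:3 O:1
Element totals:
  C: 7
  H: 12
  O: 1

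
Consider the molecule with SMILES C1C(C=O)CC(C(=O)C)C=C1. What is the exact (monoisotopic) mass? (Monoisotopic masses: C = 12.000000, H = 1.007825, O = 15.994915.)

152.0837

Atom tally by fragment:
  cyclohexene ring core → C:6 H:10
  (− 2 ring H displaced by substituents)
  + CHO → C:1 H:1 O:1
  + COCH3 → C:2 H:3 O:1
Element totals:
  C: 9
  H: 12
  O: 2
Molecular formula: C9H12O2.
  M = 9(12.0) + 12(1.007825) + 2(15.994915)
    = 108.000000 + 12.093900 + 31.989830 = 152.083730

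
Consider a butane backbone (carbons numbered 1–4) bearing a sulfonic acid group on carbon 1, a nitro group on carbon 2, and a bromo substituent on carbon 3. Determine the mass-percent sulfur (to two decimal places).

12.23%

Atom tally by fragment:
  HO3SCH2 → C:1 H:3 S:1 O:3
  CH(NO2) → C:1 H:1 N:1 O:2
  CH(Br) → C:1 H:1 Br:1
  CH3 → C:1 H:3
Element totals:
  C: 4
  H: 8
  Br: 1
  N: 1
  O: 5
  S: 1
Molecular formula: C4H8BrNO5S.
Molar mass = 262.074 g/mol.
Mass from S: 1 × 32.06 = 32.060 g/mol.
%S = 32.060 / 262.074 × 100 = 12.23%.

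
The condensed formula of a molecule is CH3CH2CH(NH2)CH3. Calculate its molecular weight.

73.14 g/mol

Element totals:
  C: 4
  H: 11
  N: 1
Molecular formula: C4H11N.
  M = 4(12.011) + 11(1.008) + 14.007
    = 48.044 + 11.088 + 14.007 = 73.139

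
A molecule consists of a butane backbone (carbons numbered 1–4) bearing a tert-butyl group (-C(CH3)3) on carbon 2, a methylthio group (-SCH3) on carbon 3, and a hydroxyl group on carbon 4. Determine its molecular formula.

C9H20OS

Atom tally by fragment:
  CH3 → C:1 H:3
  CH(C(CH3)3) → C:5 H:10
  CH(SCH3) → C:2 H:4 S:1
  CH2OH → C:1 H:3 O:1
Element totals:
  C: 9
  H: 20
  O: 1
  S: 1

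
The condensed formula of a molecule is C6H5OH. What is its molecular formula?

Atom tally by fragment:
  benzene ring core → C:6 H:6
  (− 1 ring H displaced by substituents)
  + OH → O:1 H:1
Element totals:
  C: 6
  H: 6
  O: 1

C6H6O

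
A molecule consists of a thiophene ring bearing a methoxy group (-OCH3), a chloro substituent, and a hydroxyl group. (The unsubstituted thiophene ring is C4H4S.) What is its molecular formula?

C5H5ClO2S

Atom tally by fragment:
  thiophene ring core → C:4 H:4 S:1
  (− 3 ring H displaced by substituents)
  + OCH3 → C:1 H:3 O:1
  + Cl → Cl:1
  + OH → O:1 H:1
Element totals:
  C: 5
  H: 5
  Cl: 1
  O: 2
  S: 1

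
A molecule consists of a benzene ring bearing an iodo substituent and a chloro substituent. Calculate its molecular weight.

238.45 g/mol

Atom tally by fragment:
  benzene ring core → C:6 H:6
  (− 2 ring H displaced by substituents)
  + I → I:1
  + Cl → Cl:1
Element totals:
  C: 6
  H: 4
  Cl: 1
  I: 1
Molecular formula: C6H4ClI.
  M = 6(12.011) + 4(1.008) + 35.45 + 126.904
    = 72.066 + 4.032 + 35.450 + 126.904 = 238.452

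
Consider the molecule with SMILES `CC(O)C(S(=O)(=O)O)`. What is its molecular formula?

C3H8O4S

Atom tally by fragment:
  CH3 → C:1 H:3
  CH(OH) → C:1 H:2 O:1
  CH2SO3H → C:1 H:3 S:1 O:3
Element totals:
  C: 3
  H: 8
  O: 4
  S: 1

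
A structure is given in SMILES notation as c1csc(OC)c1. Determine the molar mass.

114.16 g/mol

Atom tally by fragment:
  thiophene ring core → C:4 H:4 S:1
  (− 1 ring H displaced by substituents)
  + OCH3 → C:1 H:3 O:1
Element totals:
  C: 5
  H: 6
  O: 1
  S: 1
Molecular formula: C5H6OS.
  M = 5(12.011) + 6(1.008) + 15.999 + 32.06
    = 60.055 + 6.048 + 15.999 + 32.060 = 114.162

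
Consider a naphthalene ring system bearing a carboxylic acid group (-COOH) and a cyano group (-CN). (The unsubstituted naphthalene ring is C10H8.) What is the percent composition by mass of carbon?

Atom tally by fragment:
  naphthalene ring system core → C:10 H:8
  (− 2 ring H displaced by substituents)
  + COOH → C:1 H:1 O:2
  + CN → C:1 N:1
Element totals:
  C: 12
  H: 7
  N: 1
  O: 2
Molecular formula: C12H7NO2.
Molar mass = 197.193 g/mol.
Mass from C: 12 × 12.011 = 144.132 g/mol.
%C = 144.132 / 197.193 × 100 = 73.09%.

73.09%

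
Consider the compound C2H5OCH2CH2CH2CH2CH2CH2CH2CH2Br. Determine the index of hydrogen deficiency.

0

Atom tally by fragment:
  C2H5OCH2 → C:3 H:7 O:1
  CH2 → C:1 H:2
  CH2 → C:1 H:2
  CH2 → C:1 H:2
  CH2 → C:1 H:2
  CH2 → C:1 H:2
  CH2 → C:1 H:2
  CH2Br → C:1 H:2 Br:1
Element totals:
  C: 10
  H: 21
  Br: 1
  O: 1
Molecular formula: C10H21BrO.
DoU = (2C + 2 + N − H − X) / 2 = (2·10 + 2 + 0 − 21 − 1) / 2 = 0.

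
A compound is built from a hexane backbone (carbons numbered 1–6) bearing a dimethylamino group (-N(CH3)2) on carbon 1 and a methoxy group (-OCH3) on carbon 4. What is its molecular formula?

Atom tally by fragment:
  (CH3)2NCH2 → C:3 H:8 N:1
  CH2 → C:1 H:2
  CH2 → C:1 H:2
  CH(OCH3) → C:2 H:4 O:1
  CH2 → C:1 H:2
  CH3 → C:1 H:3
Element totals:
  C: 9
  H: 21
  N: 1
  O: 1

C9H21NO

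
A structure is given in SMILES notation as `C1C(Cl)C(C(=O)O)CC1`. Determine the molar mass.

148.59 g/mol

Atom tally by fragment:
  cyclopentane ring core → C:5 H:10
  (− 2 ring H displaced by substituents)
  + Cl → Cl:1
  + COOH → C:1 H:1 O:2
Element totals:
  C: 6
  H: 9
  Cl: 1
  O: 2
Molecular formula: C6H9ClO2.
  M = 6(12.011) + 9(1.008) + 35.45 + 2(15.999)
    = 72.066 + 9.072 + 35.450 + 31.998 = 148.586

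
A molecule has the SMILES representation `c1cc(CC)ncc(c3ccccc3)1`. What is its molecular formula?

Atom tally by fragment:
  pyridine ring core → C:5 H:5 N:1
  (− 2 ring H displaced by substituents)
  + C2H5 → C:2 H:5
  + C6H5 → C:6 H:5
Element totals:
  C: 13
  H: 13
  N: 1

C13H13N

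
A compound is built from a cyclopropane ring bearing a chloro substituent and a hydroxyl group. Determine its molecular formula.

C3H5ClO

Atom tally by fragment:
  cyclopropane ring core → C:3 H:6
  (− 2 ring H displaced by substituents)
  + Cl → Cl:1
  + OH → O:1 H:1
Element totals:
  C: 3
  H: 5
  Cl: 1
  O: 1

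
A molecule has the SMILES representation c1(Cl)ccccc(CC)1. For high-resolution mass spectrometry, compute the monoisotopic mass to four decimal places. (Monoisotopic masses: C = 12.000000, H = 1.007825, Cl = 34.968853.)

Atom tally by fragment:
  benzene ring core → C:6 H:6
  (− 2 ring H displaced by substituents)
  + Cl → Cl:1
  + C2H5 → C:2 H:5
Element totals:
  C: 8
  H: 9
  Cl: 1
Molecular formula: C8H9Cl.
  M = 8(12.0) + 9(1.007825) + 34.968853
    = 96.000000 + 9.070425 + 34.968853 = 140.039278

140.0393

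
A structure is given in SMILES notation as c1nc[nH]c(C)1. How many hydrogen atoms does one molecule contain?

Atom tally by fragment:
  imidazole ring core → C:3 H:4 N:2
  (− 1 ring H displaced by substituents)
  + CH3 → C:1 H:3
Element totals:
  C: 4
  H: 6
  N: 2

6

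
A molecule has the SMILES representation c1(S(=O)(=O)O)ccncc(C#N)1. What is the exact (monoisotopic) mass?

183.9943

Atom tally by fragment:
  pyridine ring core → C:5 H:5 N:1
  (− 2 ring H displaced by substituents)
  + SO3H → S:1 O:3 H:1
  + CN → C:1 N:1
Element totals:
  C: 6
  H: 4
  N: 2
  O: 3
  S: 1
Molecular formula: C6H4N2O3S.
  M = 6(12.0) + 4(1.007825) + 2(14.003074) + 3(15.994915) + 31.972071
    = 72.000000 + 4.031300 + 28.006148 + 47.984745 + 31.972071 = 183.994264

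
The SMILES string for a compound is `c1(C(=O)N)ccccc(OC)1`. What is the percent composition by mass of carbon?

Atom tally by fragment:
  benzene ring core → C:6 H:6
  (− 2 ring H displaced by substituents)
  + CONH2 → C:1 H:2 O:1 N:1
  + OCH3 → C:1 H:3 O:1
Element totals:
  C: 8
  H: 9
  N: 1
  O: 2
Molecular formula: C8H9NO2.
Molar mass = 151.165 g/mol.
Mass from C: 8 × 12.011 = 96.088 g/mol.
%C = 96.088 / 151.165 × 100 = 63.56%.

63.56%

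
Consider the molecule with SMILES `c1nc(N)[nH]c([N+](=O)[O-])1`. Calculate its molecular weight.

128.09 g/mol

Atom tally by fragment:
  imidazole ring core → C:3 H:4 N:2
  (− 2 ring H displaced by substituents)
  + NH2 → N:1 H:2
  + NO2 → N:1 O:2
Element totals:
  C: 3
  H: 4
  N: 4
  O: 2
Molecular formula: C3H4N4O2.
  M = 3(12.011) + 4(1.008) + 4(14.007) + 2(15.999)
    = 36.033 + 4.032 + 56.028 + 31.998 = 128.091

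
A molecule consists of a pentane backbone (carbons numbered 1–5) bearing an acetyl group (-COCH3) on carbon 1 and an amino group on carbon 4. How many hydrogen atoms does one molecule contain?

Atom tally by fragment:
  CH3COCH2 → C:3 H:5 O:1
  CH2 → C:1 H:2
  CH2 → C:1 H:2
  CH(NH2) → C:1 H:3 N:1
  CH3 → C:1 H:3
Element totals:
  C: 7
  H: 15
  N: 1
  O: 1

15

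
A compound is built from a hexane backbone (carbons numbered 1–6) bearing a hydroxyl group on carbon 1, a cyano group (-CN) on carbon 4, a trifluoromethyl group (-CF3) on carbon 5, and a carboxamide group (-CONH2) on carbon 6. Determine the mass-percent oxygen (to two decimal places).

13.43%

Atom tally by fragment:
  HOCH2 → C:1 H:3 O:1
  CH2 → C:1 H:2
  CH2 → C:1 H:2
  CH(CN) → C:2 H:1 N:1
  CH(CF3) → C:2 H:1 F:3
  CH2CONH2 → C:2 H:4 O:1 N:1
Element totals:
  C: 9
  H: 13
  F: 3
  N: 2
  O: 2
Molecular formula: C9H13F3N2O2.
Molar mass = 238.209 g/mol.
Mass from O: 2 × 15.999 = 31.998 g/mol.
%O = 31.998 / 238.209 × 100 = 13.43%.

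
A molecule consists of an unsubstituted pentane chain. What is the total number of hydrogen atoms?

12

Atom tally by fragment:
  CH3 → C:1 H:3
  CH2 → C:1 H:2
  CH2 → C:1 H:2
  CH2 → C:1 H:2
  CH3 → C:1 H:3
Element totals:
  C: 5
  H: 12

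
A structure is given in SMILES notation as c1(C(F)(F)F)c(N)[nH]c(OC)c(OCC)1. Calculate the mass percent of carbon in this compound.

42.86%

Atom tally by fragment:
  pyrrole ring core → C:4 H:5 N:1
  (− 4 ring H displaced by substituents)
  + CF3 → C:1 F:3
  + NH2 → N:1 H:2
  + OCH3 → C:1 H:3 O:1
  + OC2H5 → C:2 H:5 O:1
Element totals:
  C: 8
  H: 11
  F: 3
  N: 2
  O: 2
Molecular formula: C8H11F3N2O2.
Molar mass = 224.182 g/mol.
Mass from C: 8 × 12.011 = 96.088 g/mol.
%C = 96.088 / 224.182 × 100 = 42.86%.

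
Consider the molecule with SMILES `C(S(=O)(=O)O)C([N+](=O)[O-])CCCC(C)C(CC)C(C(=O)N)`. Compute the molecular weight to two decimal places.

Atom tally by fragment:
  HO3SCH2 → C:1 H:3 S:1 O:3
  CH(NO2) → C:1 H:1 N:1 O:2
  CH2 → C:1 H:2
  CH2 → C:1 H:2
  CH2 → C:1 H:2
  CH(CH3) → C:2 H:4
  CH(C2H5) → C:3 H:6
  CH2CONH2 → C:2 H:4 O:1 N:1
Element totals:
  C: 12
  H: 24
  N: 2
  O: 6
  S: 1
Molecular formula: C12H24N2O6S.
  M = 12(12.011) + 24(1.008) + 2(14.007) + 6(15.999) + 32.06
    = 144.132 + 24.192 + 28.014 + 95.994 + 32.060 = 324.392

324.39 g/mol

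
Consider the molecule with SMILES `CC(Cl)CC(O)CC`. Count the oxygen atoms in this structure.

Atom tally by fragment:
  CH3 → C:1 H:3
  CH(Cl) → C:1 H:1 Cl:1
  CH2 → C:1 H:2
  CH(OH) → C:1 H:2 O:1
  CH2 → C:1 H:2
  CH3 → C:1 H:3
Element totals:
  C: 6
  H: 13
  Cl: 1
  O: 1

1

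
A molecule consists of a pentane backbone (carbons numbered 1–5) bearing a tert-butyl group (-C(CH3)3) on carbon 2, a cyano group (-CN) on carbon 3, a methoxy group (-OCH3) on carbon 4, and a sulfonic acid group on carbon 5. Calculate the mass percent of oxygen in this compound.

Atom tally by fragment:
  CH3 → C:1 H:3
  CH(C(CH3)3) → C:5 H:10
  CH(CN) → C:2 H:1 N:1
  CH(OCH3) → C:2 H:4 O:1
  CH2SO3H → C:1 H:3 S:1 O:3
Element totals:
  C: 11
  H: 21
  N: 1
  O: 4
  S: 1
Molecular formula: C11H21NO4S.
Molar mass = 263.352 g/mol.
Mass from O: 4 × 15.999 = 63.996 g/mol.
%O = 63.996 / 263.352 × 100 = 24.30%.

24.30%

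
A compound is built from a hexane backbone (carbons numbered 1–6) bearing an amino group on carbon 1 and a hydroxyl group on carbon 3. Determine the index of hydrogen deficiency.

0

Atom tally by fragment:
  H2NCH2 → C:1 H:4 N:1
  CH2 → C:1 H:2
  CH(OH) → C:1 H:2 O:1
  CH2 → C:1 H:2
  CH2 → C:1 H:2
  CH3 → C:1 H:3
Element totals:
  C: 6
  H: 15
  N: 1
  O: 1
Molecular formula: C6H15NO.
DoU = (2C + 2 + N − H − X) / 2 = (2·6 + 2 + 1 − 15 − 0) / 2 = 0.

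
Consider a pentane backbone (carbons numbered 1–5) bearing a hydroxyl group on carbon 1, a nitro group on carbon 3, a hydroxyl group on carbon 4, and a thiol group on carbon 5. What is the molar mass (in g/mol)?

181.21 g/mol

Atom tally by fragment:
  HOCH2 → C:1 H:3 O:1
  CH2 → C:1 H:2
  CH(NO2) → C:1 H:1 N:1 O:2
  CH(OH) → C:1 H:2 O:1
  CH2SH → C:1 H:3 S:1
Element totals:
  C: 5
  H: 11
  N: 1
  O: 4
  S: 1
Molecular formula: C5H11NO4S.
  M = 5(12.011) + 11(1.008) + 14.007 + 4(15.999) + 32.06
    = 60.055 + 11.088 + 14.007 + 63.996 + 32.060 = 181.206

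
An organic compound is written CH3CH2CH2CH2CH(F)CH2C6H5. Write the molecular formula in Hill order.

Element totals:
  C: 12
  H: 17
  F: 1

C12H17F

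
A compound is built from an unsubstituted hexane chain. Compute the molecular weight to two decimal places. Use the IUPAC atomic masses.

86.18 g/mol

Atom tally by fragment:
  CH3 → C:1 H:3
  CH2 → C:1 H:2
  CH2 → C:1 H:2
  CH2 → C:1 H:2
  CH2 → C:1 H:2
  CH3 → C:1 H:3
Element totals:
  C: 6
  H: 14
Molecular formula: C6H14.
  M = 6(12.011) + 14(1.008)
    = 72.066 + 14.112 = 86.178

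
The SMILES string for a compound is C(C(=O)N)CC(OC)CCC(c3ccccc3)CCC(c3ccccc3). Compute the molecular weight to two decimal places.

Atom tally by fragment:
  H2NOCCH2 → C:2 H:4 O:1 N:1
  CH2 → C:1 H:2
  CH(OCH3) → C:2 H:4 O:1
  CH2 → C:1 H:2
  CH2 → C:1 H:2
  CH(C6H5) → C:7 H:6
  CH2 → C:1 H:2
  CH2 → C:1 H:2
  CH2C6H5 → C:7 H:7
Element totals:
  C: 23
  H: 31
  N: 1
  O: 2
Molecular formula: C23H31NO2.
  M = 23(12.011) + 31(1.008) + 14.007 + 2(15.999)
    = 276.253 + 31.248 + 14.007 + 31.998 = 353.506

353.51 g/mol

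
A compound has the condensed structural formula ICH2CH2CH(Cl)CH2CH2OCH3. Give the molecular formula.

Atom tally by fragment:
  ICH2 → C:1 H:2 I:1
  CH2 → C:1 H:2
  CH(Cl) → C:1 H:1 Cl:1
  CH2 → C:1 H:2
  CH2OCH3 → C:2 H:5 O:1
Element totals:
  C: 6
  H: 12
  Cl: 1
  I: 1
  O: 1

C6H12ClIO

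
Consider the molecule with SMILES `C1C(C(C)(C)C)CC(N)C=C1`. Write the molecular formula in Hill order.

Atom tally by fragment:
  cyclohexene ring core → C:6 H:10
  (− 2 ring H displaced by substituents)
  + C(CH3)3 → C:4 H:9
  + NH2 → N:1 H:2
Element totals:
  C: 10
  H: 19
  N: 1

C10H19N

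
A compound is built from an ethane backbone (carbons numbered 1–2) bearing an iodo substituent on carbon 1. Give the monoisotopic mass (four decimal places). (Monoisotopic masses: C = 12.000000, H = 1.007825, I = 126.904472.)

Atom tally by fragment:
  ICH2 → C:1 H:2 I:1
  CH3 → C:1 H:3
Element totals:
  C: 2
  H: 5
  I: 1
Molecular formula: C2H5I.
  M = 2(12.0) + 5(1.007825) + 126.904472
    = 24.000000 + 5.039125 + 126.904472 = 155.943597

155.9436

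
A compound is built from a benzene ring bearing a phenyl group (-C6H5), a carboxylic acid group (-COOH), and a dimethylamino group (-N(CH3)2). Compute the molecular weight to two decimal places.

Atom tally by fragment:
  benzene ring core → C:6 H:6
  (− 3 ring H displaced by substituents)
  + C6H5 → C:6 H:5
  + COOH → C:1 H:1 O:2
  + N(CH3)2 → N:1 C:2 H:6
Element totals:
  C: 15
  H: 15
  N: 1
  O: 2
Molecular formula: C15H15NO2.
  M = 15(12.011) + 15(1.008) + 14.007 + 2(15.999)
    = 180.165 + 15.120 + 14.007 + 31.998 = 241.290

241.29 g/mol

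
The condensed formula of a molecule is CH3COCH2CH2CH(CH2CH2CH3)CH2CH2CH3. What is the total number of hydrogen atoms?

22

Element totals:
  C: 11
  H: 22
  O: 1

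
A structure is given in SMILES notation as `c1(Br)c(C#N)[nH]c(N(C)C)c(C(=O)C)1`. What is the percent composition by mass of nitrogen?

Atom tally by fragment:
  pyrrole ring core → C:4 H:5 N:1
  (− 4 ring H displaced by substituents)
  + Br → Br:1
  + CN → C:1 N:1
  + N(CH3)2 → N:1 C:2 H:6
  + COCH3 → C:2 H:3 O:1
Element totals:
  C: 9
  H: 10
  Br: 1
  N: 3
  O: 1
Molecular formula: C9H10BrN3O.
Molar mass = 256.103 g/mol.
Mass from N: 3 × 14.007 = 42.021 g/mol.
%N = 42.021 / 256.103 × 100 = 16.41%.

16.41%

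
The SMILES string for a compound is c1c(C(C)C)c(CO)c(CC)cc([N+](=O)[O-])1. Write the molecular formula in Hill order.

Atom tally by fragment:
  benzene ring core → C:6 H:6
  (− 4 ring H displaced by substituents)
  + CH(CH3)2 → C:3 H:7
  + CH2OH → C:1 H:3 O:1
  + C2H5 → C:2 H:5
  + NO2 → N:1 O:2
Element totals:
  C: 12
  H: 17
  N: 1
  O: 3

C12H17NO3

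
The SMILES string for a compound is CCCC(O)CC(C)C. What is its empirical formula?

Atom tally by fragment:
  CH3 → C:1 H:3
  CH2 → C:1 H:2
  CH2 → C:1 H:2
  CH(OH) → C:1 H:2 O:1
  CH2 → C:1 H:2
  CH(CH3) → C:2 H:4
  CH3 → C:1 H:3
Element totals:
  C: 8
  H: 18
  O: 1
Molecular formula: C8H18O.
gcd of subscripts (8, 18, 1) = 1, so the empirical formula equals the molecular formula.

C8H18O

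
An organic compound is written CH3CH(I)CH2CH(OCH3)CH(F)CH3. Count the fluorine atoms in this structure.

1

Element totals:
  C: 7
  H: 14
  F: 1
  I: 1
  O: 1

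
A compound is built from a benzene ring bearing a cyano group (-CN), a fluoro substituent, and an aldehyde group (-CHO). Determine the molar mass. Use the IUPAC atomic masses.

Atom tally by fragment:
  benzene ring core → C:6 H:6
  (− 3 ring H displaced by substituents)
  + CN → C:1 N:1
  + F → F:1
  + CHO → C:1 H:1 O:1
Element totals:
  C: 8
  H: 4
  F: 1
  N: 1
  O: 1
Molecular formula: C8H4FNO.
  M = 8(12.011) + 4(1.008) + 18.998 + 14.007 + 15.999
    = 96.088 + 4.032 + 18.998 + 14.007 + 15.999 = 149.124

149.12 g/mol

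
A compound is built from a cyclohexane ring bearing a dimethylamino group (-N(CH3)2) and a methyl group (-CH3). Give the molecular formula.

C9H19N

Atom tally by fragment:
  cyclohexane ring core → C:6 H:12
  (− 2 ring H displaced by substituents)
  + N(CH3)2 → N:1 C:2 H:6
  + CH3 → C:1 H:3
Element totals:
  C: 9
  H: 19
  N: 1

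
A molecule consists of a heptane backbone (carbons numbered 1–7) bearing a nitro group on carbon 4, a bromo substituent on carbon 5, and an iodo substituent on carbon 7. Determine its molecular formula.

C7H13BrINO2

Atom tally by fragment:
  CH3 → C:1 H:3
  CH2 → C:1 H:2
  CH2 → C:1 H:2
  CH(NO2) → C:1 H:1 N:1 O:2
  CH(Br) → C:1 H:1 Br:1
  CH2 → C:1 H:2
  CH2I → C:1 H:2 I:1
Element totals:
  C: 7
  H: 13
  Br: 1
  I: 1
  N: 1
  O: 2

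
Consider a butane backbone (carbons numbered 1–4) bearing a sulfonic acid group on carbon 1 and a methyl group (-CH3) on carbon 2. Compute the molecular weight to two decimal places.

152.21 g/mol

Atom tally by fragment:
  HO3SCH2 → C:1 H:3 S:1 O:3
  CH(CH3) → C:2 H:4
  CH2 → C:1 H:2
  CH3 → C:1 H:3
Element totals:
  C: 5
  H: 12
  O: 3
  S: 1
Molecular formula: C5H12O3S.
  M = 5(12.011) + 12(1.008) + 3(15.999) + 32.06
    = 60.055 + 12.096 + 47.997 + 32.060 = 152.208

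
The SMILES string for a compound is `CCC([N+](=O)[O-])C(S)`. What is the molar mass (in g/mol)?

Atom tally by fragment:
  CH3 → C:1 H:3
  CH2 → C:1 H:2
  CH(NO2) → C:1 H:1 N:1 O:2
  CH2SH → C:1 H:3 S:1
Element totals:
  C: 4
  H: 9
  N: 1
  O: 2
  S: 1
Molecular formula: C4H9NO2S.
  M = 4(12.011) + 9(1.008) + 14.007 + 2(15.999) + 32.06
    = 48.044 + 9.072 + 14.007 + 31.998 + 32.060 = 135.181

135.18 g/mol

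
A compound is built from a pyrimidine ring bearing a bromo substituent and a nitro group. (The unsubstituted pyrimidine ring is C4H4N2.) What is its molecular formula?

Atom tally by fragment:
  pyrimidine ring core → C:4 H:4 N:2
  (− 2 ring H displaced by substituents)
  + Br → Br:1
  + NO2 → N:1 O:2
Element totals:
  C: 4
  H: 2
  Br: 1
  N: 3
  O: 2

C4H2BrN3O2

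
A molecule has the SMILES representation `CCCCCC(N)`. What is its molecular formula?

Atom tally by fragment:
  CH3 → C:1 H:3
  CH2 → C:1 H:2
  CH2 → C:1 H:2
  CH2 → C:1 H:2
  CH2 → C:1 H:2
  CH2NH2 → C:1 H:4 N:1
Element totals:
  C: 6
  H: 15
  N: 1

C6H15N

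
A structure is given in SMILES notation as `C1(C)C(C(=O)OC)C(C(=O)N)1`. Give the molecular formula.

Atom tally by fragment:
  cyclopropane ring core → C:3 H:6
  (− 3 ring H displaced by substituents)
  + CH3 → C:1 H:3
  + COOCH3 → C:2 H:3 O:2
  + CONH2 → C:1 H:2 O:1 N:1
Element totals:
  C: 7
  H: 11
  N: 1
  O: 3

C7H11NO3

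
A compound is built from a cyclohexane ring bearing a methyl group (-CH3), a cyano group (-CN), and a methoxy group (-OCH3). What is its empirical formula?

C9H15NO

Atom tally by fragment:
  cyclohexane ring core → C:6 H:12
  (− 3 ring H displaced by substituents)
  + CH3 → C:1 H:3
  + CN → C:1 N:1
  + OCH3 → C:1 H:3 O:1
Element totals:
  C: 9
  H: 15
  N: 1
  O: 1
Molecular formula: C9H15NO.
gcd of subscripts (9, 15, 1, 1) = 1, so the empirical formula equals the molecular formula.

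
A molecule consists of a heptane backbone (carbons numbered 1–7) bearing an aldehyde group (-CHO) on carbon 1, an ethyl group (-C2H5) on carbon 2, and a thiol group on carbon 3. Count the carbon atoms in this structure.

10

Atom tally by fragment:
  OHCCH2 → C:2 H:3 O:1
  CH(C2H5) → C:3 H:6
  CH(SH) → C:1 H:2 S:1
  CH2 → C:1 H:2
  CH2 → C:1 H:2
  CH2 → C:1 H:2
  CH3 → C:1 H:3
Element totals:
  C: 10
  H: 20
  O: 1
  S: 1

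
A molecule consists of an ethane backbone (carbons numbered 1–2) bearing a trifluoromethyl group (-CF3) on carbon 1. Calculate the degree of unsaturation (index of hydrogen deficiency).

0

Atom tally by fragment:
  F3CCH2 → C:2 H:2 F:3
  CH3 → C:1 H:3
Element totals:
  C: 3
  H: 5
  F: 3
Molecular formula: C3H5F3.
DoU = (2C + 2 + N − H − X) / 2 = (2·3 + 2 + 0 − 5 − 3) / 2 = 0.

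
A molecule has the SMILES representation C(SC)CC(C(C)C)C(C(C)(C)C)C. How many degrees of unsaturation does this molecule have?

0

Atom tally by fragment:
  CH3SCH2 → C:2 H:5 S:1
  CH2 → C:1 H:2
  CH(CH(CH3)2) → C:4 H:8
  CH(C(CH3)3) → C:5 H:10
  CH3 → C:1 H:3
Element totals:
  C: 13
  H: 28
  S: 1
Molecular formula: C13H28S.
DoU = (2C + 2 + N − H − X) / 2 = (2·13 + 2 + 0 − 28 − 0) / 2 = 0.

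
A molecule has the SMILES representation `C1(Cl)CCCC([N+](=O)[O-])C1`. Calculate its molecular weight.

Atom tally by fragment:
  cyclohexane ring core → C:6 H:12
  (− 2 ring H displaced by substituents)
  + Cl → Cl:1
  + NO2 → N:1 O:2
Element totals:
  C: 6
  H: 10
  Cl: 1
  N: 1
  O: 2
Molecular formula: C6H10ClNO2.
  M = 6(12.011) + 10(1.008) + 35.45 + 14.007 + 2(15.999)
    = 72.066 + 10.080 + 35.450 + 14.007 + 31.998 = 163.601

163.60 g/mol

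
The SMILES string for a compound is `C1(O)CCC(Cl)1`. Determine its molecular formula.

Atom tally by fragment:
  cyclobutane ring core → C:4 H:8
  (− 2 ring H displaced by substituents)
  + OH → O:1 H:1
  + Cl → Cl:1
Element totals:
  C: 4
  H: 7
  Cl: 1
  O: 1

C4H7ClO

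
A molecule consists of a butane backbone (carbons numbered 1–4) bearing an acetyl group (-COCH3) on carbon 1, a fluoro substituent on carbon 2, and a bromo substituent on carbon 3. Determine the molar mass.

Atom tally by fragment:
  CH3COCH2 → C:3 H:5 O:1
  CH(F) → C:1 H:1 F:1
  CH(Br) → C:1 H:1 Br:1
  CH3 → C:1 H:3
Element totals:
  C: 6
  H: 10
  Br: 1
  F: 1
  O: 1
Molecular formula: C6H10BrFO.
  M = 6(12.011) + 10(1.008) + 79.904 + 18.998 + 15.999
    = 72.066 + 10.080 + 79.904 + 18.998 + 15.999 = 197.047

197.05 g/mol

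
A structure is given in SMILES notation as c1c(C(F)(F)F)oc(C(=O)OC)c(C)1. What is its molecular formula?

C8H7F3O3

Atom tally by fragment:
  furan ring core → C:4 H:4 O:1
  (− 3 ring H displaced by substituents)
  + CF3 → C:1 F:3
  + COOCH3 → C:2 H:3 O:2
  + CH3 → C:1 H:3
Element totals:
  C: 8
  H: 7
  F: 3
  O: 3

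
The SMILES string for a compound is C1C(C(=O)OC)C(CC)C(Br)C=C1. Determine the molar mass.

247.13 g/mol

Atom tally by fragment:
  cyclohexene ring core → C:6 H:10
  (− 3 ring H displaced by substituents)
  + COOCH3 → C:2 H:3 O:2
  + C2H5 → C:2 H:5
  + Br → Br:1
Element totals:
  C: 10
  H: 15
  Br: 1
  O: 2
Molecular formula: C10H15BrO2.
  M = 10(12.011) + 15(1.008) + 79.904 + 2(15.999)
    = 120.110 + 15.120 + 79.904 + 31.998 = 247.132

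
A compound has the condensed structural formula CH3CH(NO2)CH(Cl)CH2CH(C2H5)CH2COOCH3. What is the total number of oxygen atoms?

Atom tally by fragment:
  CH3 → C:1 H:3
  CH(NO2) → C:1 H:1 N:1 O:2
  CH(Cl) → C:1 H:1 Cl:1
  CH2 → C:1 H:2
  CH(C2H5) → C:3 H:6
  CH2COOCH3 → C:3 H:5 O:2
Element totals:
  C: 10
  H: 18
  Cl: 1
  N: 1
  O: 4

4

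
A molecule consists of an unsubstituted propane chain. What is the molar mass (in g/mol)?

44.10 g/mol

Atom tally by fragment:
  CH3 → C:1 H:3
  CH2 → C:1 H:2
  CH3 → C:1 H:3
Element totals:
  C: 3
  H: 8
Molecular formula: C3H8.
  M = 3(12.011) + 8(1.008)
    = 36.033 + 8.064 = 44.097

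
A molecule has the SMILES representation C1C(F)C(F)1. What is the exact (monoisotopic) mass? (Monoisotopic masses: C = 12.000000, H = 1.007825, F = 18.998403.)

Atom tally by fragment:
  cyclopropane ring core → C:3 H:6
  (− 2 ring H displaced by substituents)
  + F → F:1
  + F → F:1
Element totals:
  C: 3
  H: 4
  F: 2
Molecular formula: C3H4F2.
  M = 3(12.0) + 4(1.007825) + 2(18.998403)
    = 36.000000 + 4.031300 + 37.996806 = 78.028106

78.0281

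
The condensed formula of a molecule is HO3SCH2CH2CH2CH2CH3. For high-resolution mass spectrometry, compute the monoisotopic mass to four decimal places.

Atom tally by fragment:
  HO3SCH2 → C:1 H:3 S:1 O:3
  CH2 → C:1 H:2
  CH2 → C:1 H:2
  CH2 → C:1 H:2
  CH3 → C:1 H:3
Element totals:
  C: 5
  H: 12
  O: 3
  S: 1
Molecular formula: C5H12O3S.
  M = 5(12.0) + 12(1.007825) + 3(15.994915) + 31.972071
    = 60.000000 + 12.093900 + 47.984745 + 31.972071 = 152.050716

152.0507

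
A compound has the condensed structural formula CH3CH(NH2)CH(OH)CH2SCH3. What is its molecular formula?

C5H13NOS

Element totals:
  C: 5
  H: 13
  N: 1
  O: 1
  S: 1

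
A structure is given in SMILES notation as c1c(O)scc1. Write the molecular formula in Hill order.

Atom tally by fragment:
  thiophene ring core → C:4 H:4 S:1
  (− 1 ring H displaced by substituents)
  + OH → O:1 H:1
Element totals:
  C: 4
  H: 4
  O: 1
  S: 1

C4H4OS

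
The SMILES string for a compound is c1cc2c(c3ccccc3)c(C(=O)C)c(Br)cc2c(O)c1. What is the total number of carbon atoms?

18

Atom tally by fragment:
  naphthalene ring system core → C:10 H:8
  (− 4 ring H displaced by substituents)
  + C6H5 → C:6 H:5
  + COCH3 → C:2 H:3 O:1
  + Br → Br:1
  + OH → O:1 H:1
Element totals:
  C: 18
  H: 13
  Br: 1
  O: 2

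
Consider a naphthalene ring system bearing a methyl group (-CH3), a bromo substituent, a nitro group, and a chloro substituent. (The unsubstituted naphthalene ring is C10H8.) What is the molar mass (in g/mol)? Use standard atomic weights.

300.54 g/mol

Atom tally by fragment:
  naphthalene ring system core → C:10 H:8
  (− 4 ring H displaced by substituents)
  + CH3 → C:1 H:3
  + Br → Br:1
  + NO2 → N:1 O:2
  + Cl → Cl:1
Element totals:
  C: 11
  H: 7
  Br: 1
  Cl: 1
  N: 1
  O: 2
Molecular formula: C11H7BrClNO2.
  M = 11(12.011) + 7(1.008) + 79.904 + 35.45 + 14.007 + 2(15.999)
    = 132.121 + 7.056 + 79.904 + 35.450 + 14.007 + 31.998 = 300.536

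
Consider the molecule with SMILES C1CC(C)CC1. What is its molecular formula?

C6H12

Atom tally by fragment:
  cyclopentane ring core → C:5 H:10
  (− 1 ring H displaced by substituents)
  + CH3 → C:1 H:3
Element totals:
  C: 6
  H: 12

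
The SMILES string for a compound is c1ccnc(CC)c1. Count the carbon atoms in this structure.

Atom tally by fragment:
  pyridine ring core → C:5 H:5 N:1
  (− 1 ring H displaced by substituents)
  + C2H5 → C:2 H:5
Element totals:
  C: 7
  H: 9
  N: 1

7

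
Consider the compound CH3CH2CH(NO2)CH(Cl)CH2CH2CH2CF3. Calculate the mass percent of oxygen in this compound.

12.92%

Atom tally by fragment:
  CH3 → C:1 H:3
  CH2 → C:1 H:2
  CH(NO2) → C:1 H:1 N:1 O:2
  CH(Cl) → C:1 H:1 Cl:1
  CH2 → C:1 H:2
  CH2 → C:1 H:2
  CH2CF3 → C:2 H:2 F:3
Element totals:
  C: 8
  H: 13
  Cl: 1
  F: 3
  N: 1
  O: 2
Molecular formula: C8H13ClF3NO2.
Molar mass = 247.641 g/mol.
Mass from O: 2 × 15.999 = 31.998 g/mol.
%O = 31.998 / 247.641 × 100 = 12.92%.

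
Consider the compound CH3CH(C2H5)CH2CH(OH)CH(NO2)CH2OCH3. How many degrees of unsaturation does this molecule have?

1

Atom tally by fragment:
  CH3 → C:1 H:3
  CH(C2H5) → C:3 H:6
  CH2 → C:1 H:2
  CH(OH) → C:1 H:2 O:1
  CH(NO2) → C:1 H:1 N:1 O:2
  CH2OCH3 → C:2 H:5 O:1
Element totals:
  C: 9
  H: 19
  N: 1
  O: 4
Molecular formula: C9H19NO4.
DoU = (2C + 2 + N − H − X) / 2 = (2·9 + 2 + 1 − 19 − 0) / 2 = 1.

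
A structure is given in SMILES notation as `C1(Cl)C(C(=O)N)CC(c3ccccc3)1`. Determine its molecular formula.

C11H12ClNO

Atom tally by fragment:
  cyclobutane ring core → C:4 H:8
  (− 3 ring H displaced by substituents)
  + Cl → Cl:1
  + CONH2 → C:1 H:2 O:1 N:1
  + C6H5 → C:6 H:5
Element totals:
  C: 11
  H: 12
  Cl: 1
  N: 1
  O: 1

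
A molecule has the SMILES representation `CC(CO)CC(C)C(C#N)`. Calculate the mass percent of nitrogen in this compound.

Atom tally by fragment:
  CH3 → C:1 H:3
  CH(CH2OH) → C:2 H:4 O:1
  CH2 → C:1 H:2
  CH(CH3) → C:2 H:4
  CH2CN → C:2 H:2 N:1
Element totals:
  C: 8
  H: 15
  N: 1
  O: 1
Molecular formula: C8H15NO.
Molar mass = 141.214 g/mol.
Mass from N: 1 × 14.007 = 14.007 g/mol.
%N = 14.007 / 141.214 × 100 = 9.92%.

9.92%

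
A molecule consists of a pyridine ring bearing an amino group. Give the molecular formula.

Atom tally by fragment:
  pyridine ring core → C:5 H:5 N:1
  (− 1 ring H displaced by substituents)
  + NH2 → N:1 H:2
Element totals:
  C: 5
  H: 6
  N: 2

C5H6N2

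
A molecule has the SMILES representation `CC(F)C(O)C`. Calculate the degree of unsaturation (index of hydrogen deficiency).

0

Atom tally by fragment:
  CH3 → C:1 H:3
  CH(F) → C:1 H:1 F:1
  CH(OH) → C:1 H:2 O:1
  CH3 → C:1 H:3
Element totals:
  C: 4
  H: 9
  F: 1
  O: 1
Molecular formula: C4H9FO.
DoU = (2C + 2 + N − H − X) / 2 = (2·4 + 2 + 0 − 9 − 1) / 2 = 0.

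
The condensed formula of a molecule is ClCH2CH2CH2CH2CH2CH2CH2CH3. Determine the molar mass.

Element totals:
  C: 8
  H: 17
  Cl: 1
Molecular formula: C8H17Cl.
  M = 8(12.011) + 17(1.008) + 35.45
    = 96.088 + 17.136 + 35.450 = 148.674

148.67 g/mol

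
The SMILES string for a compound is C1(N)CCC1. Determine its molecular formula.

C4H9N

Atom tally by fragment:
  cyclobutane ring core → C:4 H:8
  (− 1 ring H displaced by substituents)
  + NH2 → N:1 H:2
Element totals:
  C: 4
  H: 9
  N: 1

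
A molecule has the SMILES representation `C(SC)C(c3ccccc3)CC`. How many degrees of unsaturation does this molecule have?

4

Atom tally by fragment:
  CH3SCH2 → C:2 H:5 S:1
  CH(C6H5) → C:7 H:6
  CH2 → C:1 H:2
  CH3 → C:1 H:3
Element totals:
  C: 11
  H: 16
  S: 1
Molecular formula: C11H16S.
DoU = (2C + 2 + N − H − X) / 2 = (2·11 + 2 + 0 − 16 − 0) / 2 = 4.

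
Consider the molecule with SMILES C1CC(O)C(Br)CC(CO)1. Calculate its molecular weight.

Atom tally by fragment:
  cyclohexane ring core → C:6 H:12
  (− 3 ring H displaced by substituents)
  + OH → O:1 H:1
  + Br → Br:1
  + CH2OH → C:1 H:3 O:1
Element totals:
  C: 7
  H: 13
  Br: 1
  O: 2
Molecular formula: C7H13BrO2.
  M = 7(12.011) + 13(1.008) + 79.904 + 2(15.999)
    = 84.077 + 13.104 + 79.904 + 31.998 = 209.083

209.08 g/mol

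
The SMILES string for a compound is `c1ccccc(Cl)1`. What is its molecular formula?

C6H5Cl

Atom tally by fragment:
  benzene ring core → C:6 H:6
  (− 1 ring H displaced by substituents)
  + Cl → Cl:1
Element totals:
  C: 6
  H: 5
  Cl: 1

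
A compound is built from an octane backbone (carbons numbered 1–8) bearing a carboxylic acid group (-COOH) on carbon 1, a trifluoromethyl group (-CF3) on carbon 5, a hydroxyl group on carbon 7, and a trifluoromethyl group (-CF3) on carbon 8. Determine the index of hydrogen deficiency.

1

Atom tally by fragment:
  HOOCCH2 → C:2 H:3 O:2
  CH2 → C:1 H:2
  CH2 → C:1 H:2
  CH2 → C:1 H:2
  CH(CF3) → C:2 H:1 F:3
  CH2 → C:1 H:2
  CH(OH) → C:1 H:2 O:1
  CH2CF3 → C:2 H:2 F:3
Element totals:
  C: 11
  H: 16
  F: 6
  O: 3
Molecular formula: C11H16F6O3.
DoU = (2C + 2 + N − H − X) / 2 = (2·11 + 2 + 0 − 16 − 6) / 2 = 1.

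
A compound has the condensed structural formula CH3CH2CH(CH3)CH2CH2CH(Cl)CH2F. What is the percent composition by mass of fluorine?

11.40%

Element totals:
  C: 8
  H: 16
  Cl: 1
  F: 1
Molecular formula: C8H16ClF.
Molar mass = 166.664 g/mol.
Mass from F: 1 × 18.998 = 18.998 g/mol.
%F = 18.998 / 166.664 × 100 = 11.40%.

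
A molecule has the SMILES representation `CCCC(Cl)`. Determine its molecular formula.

C4H9Cl

Atom tally by fragment:
  CH3 → C:1 H:3
  CH2 → C:1 H:2
  CH2 → C:1 H:2
  CH2Cl → C:1 H:2 Cl:1
Element totals:
  C: 4
  H: 9
  Cl: 1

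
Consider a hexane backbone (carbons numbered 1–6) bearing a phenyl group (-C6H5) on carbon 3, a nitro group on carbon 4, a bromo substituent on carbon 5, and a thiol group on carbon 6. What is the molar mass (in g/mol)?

Atom tally by fragment:
  CH3 → C:1 H:3
  CH2 → C:1 H:2
  CH(C6H5) → C:7 H:6
  CH(NO2) → C:1 H:1 N:1 O:2
  CH(Br) → C:1 H:1 Br:1
  CH2SH → C:1 H:3 S:1
Element totals:
  C: 12
  H: 16
  Br: 1
  N: 1
  O: 2
  S: 1
Molecular formula: C12H16BrNO2S.
  M = 12(12.011) + 16(1.008) + 79.904 + 14.007 + 2(15.999) + 32.06
    = 144.132 + 16.128 + 79.904 + 14.007 + 31.998 + 32.060 = 318.229

318.23 g/mol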